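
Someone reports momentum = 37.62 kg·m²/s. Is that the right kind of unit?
No

momentum has SI base units: kg * m / s
kg·m²/s does NOT reduce to kg * m / s; a valid unit for momentum would be e.g. kg·m/s.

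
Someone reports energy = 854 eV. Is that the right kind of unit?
Yes

energy has SI base units: kg * m^2 / s^2
eV reduces to the same SI base units, so it is a valid unit for energy.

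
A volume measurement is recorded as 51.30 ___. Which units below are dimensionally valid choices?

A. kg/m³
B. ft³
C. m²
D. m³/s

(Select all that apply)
B

volume has SI base units: m^3

Checking each option against m^3:
  A. kg/m³: ✗ does not match
  B. ft³: ✓ matches
  C. m²: ✗ does not match
  D. m³/s: ✗ does not match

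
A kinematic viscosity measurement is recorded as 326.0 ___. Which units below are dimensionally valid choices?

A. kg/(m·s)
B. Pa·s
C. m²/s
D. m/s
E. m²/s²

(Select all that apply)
C

kinematic viscosity has SI base units: m^2 / s

Checking each option against m^2 / s:
  A. kg/(m·s): ✗ does not match
  B. Pa·s: ✗ does not match
  C. m²/s: ✓ matches
  D. m/s: ✗ does not match
  E. m²/s²: ✗ does not match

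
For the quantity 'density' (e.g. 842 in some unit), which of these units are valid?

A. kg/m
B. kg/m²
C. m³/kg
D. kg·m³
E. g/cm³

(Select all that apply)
E

density has SI base units: kg / m^3

Checking each option against kg / m^3:
  A. kg/m: ✗ does not match
  B. kg/m²: ✗ does not match
  C. m³/kg: ✗ does not match
  D. kg·m³: ✗ does not match
  E. g/cm³: ✓ matches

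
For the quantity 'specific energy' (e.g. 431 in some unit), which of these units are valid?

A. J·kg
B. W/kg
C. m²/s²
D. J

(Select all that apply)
C

specific energy has SI base units: m^2 / s^2

Checking each option against m^2 / s^2:
  A. J·kg: ✗ does not match
  B. W/kg: ✗ does not match
  C. m²/s²: ✓ matches
  D. J: ✗ does not match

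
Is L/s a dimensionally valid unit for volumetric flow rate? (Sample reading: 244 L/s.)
Yes

volumetric flow rate has SI base units: m^3 / s
L/s reduces to the same SI base units, so it is a valid unit for volumetric flow rate.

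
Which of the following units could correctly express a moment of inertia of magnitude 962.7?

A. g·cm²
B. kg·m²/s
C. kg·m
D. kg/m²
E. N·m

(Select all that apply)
A

moment of inertia has SI base units: kg * m^2

Checking each option against kg * m^2:
  A. g·cm²: ✓ matches
  B. kg·m²/s: ✗ does not match
  C. kg·m: ✗ does not match
  D. kg/m²: ✗ does not match
  E. N·m: ✗ does not match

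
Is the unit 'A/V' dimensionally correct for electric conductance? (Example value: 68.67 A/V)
Yes

electric conductance has SI base units: A^2 * s^3 / (kg * m^2)
A/V reduces to the same SI base units, so it is a valid unit for electric conductance.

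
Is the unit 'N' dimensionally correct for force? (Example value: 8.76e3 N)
Yes

force has SI base units: kg * m / s^2
N reduces to the same SI base units, so it is a valid unit for force.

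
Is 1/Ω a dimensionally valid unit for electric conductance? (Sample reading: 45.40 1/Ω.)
Yes

electric conductance has SI base units: A^2 * s^3 / (kg * m^2)
1/Ω reduces to the same SI base units, so it is a valid unit for electric conductance.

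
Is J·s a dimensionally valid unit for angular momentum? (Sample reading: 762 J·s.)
Yes

angular momentum has SI base units: kg * m^2 / s
J·s reduces to the same SI base units, so it is a valid unit for angular momentum.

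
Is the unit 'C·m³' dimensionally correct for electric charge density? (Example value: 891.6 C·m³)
No

electric charge density has SI base units: A * s / m^3
C·m³ does NOT reduce to A * s / m^3; a valid unit for electric charge density would be e.g. C/m³.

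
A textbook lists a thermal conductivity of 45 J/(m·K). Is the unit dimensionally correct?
No

thermal conductivity has SI base units: kg * m / (s^3 * K)
J/(m·K) does NOT reduce to kg * m / (s^3 * K); a valid unit for thermal conductivity would be e.g. W/(m·K).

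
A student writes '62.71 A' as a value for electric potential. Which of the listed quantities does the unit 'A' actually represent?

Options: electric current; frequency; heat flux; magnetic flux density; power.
electric current

electric potential should have units dimensionally equivalent to kg * m^2 / (A * s^3) (e.g. V).
The given unit 'A' reduces to A. Of the listed options, that is the dimensionality of electric current.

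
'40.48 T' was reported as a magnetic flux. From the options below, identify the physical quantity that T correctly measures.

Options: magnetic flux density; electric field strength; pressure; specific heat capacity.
magnetic flux density

magnetic flux should have units dimensionally equivalent to kg * m^2 / (A * s^2) (e.g. Wb).
The given unit 'T' reduces to kg / (A * s^2). Of the listed options, that is the dimensionality of magnetic flux density.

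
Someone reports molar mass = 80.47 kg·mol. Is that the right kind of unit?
No

molar mass has SI base units: kg / mol
kg·mol does NOT reduce to kg / mol; a valid unit for molar mass would be e.g. kg/mol.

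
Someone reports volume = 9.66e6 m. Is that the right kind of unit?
No

volume has SI base units: m^3
m does NOT reduce to m^3; a valid unit for volume would be e.g. m³.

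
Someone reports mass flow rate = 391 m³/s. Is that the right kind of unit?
No

mass flow rate has SI base units: kg / s
m³/s does NOT reduce to kg / s; a valid unit for mass flow rate would be e.g. kg/s.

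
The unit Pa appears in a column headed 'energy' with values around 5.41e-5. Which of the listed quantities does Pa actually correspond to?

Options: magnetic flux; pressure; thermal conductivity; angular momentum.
pressure

energy should have units dimensionally equivalent to kg * m^2 / s^2 (e.g. J).
The given unit 'Pa' reduces to kg / (m * s^2). Of the listed options, that is the dimensionality of pressure.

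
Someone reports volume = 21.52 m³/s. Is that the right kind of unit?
No

volume has SI base units: m^3
m³/s does NOT reduce to m^3; a valid unit for volume would be e.g. m³.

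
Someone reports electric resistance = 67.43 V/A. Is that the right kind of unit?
Yes

electric resistance has SI base units: kg * m^2 / (A^2 * s^3)
V/A reduces to the same SI base units, so it is a valid unit for electric resistance.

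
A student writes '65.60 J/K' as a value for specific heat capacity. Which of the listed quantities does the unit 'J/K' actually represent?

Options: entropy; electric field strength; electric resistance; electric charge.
entropy

specific heat capacity should have units dimensionally equivalent to m^2 / (s^2 * K) (e.g. J/(kg·K)).
The given unit 'J/K' reduces to kg * m^2 / (s^2 * K). Of the listed options, that is the dimensionality of entropy.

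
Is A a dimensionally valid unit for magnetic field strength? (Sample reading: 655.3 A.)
No

magnetic field strength has SI base units: A / m
A does NOT reduce to A / m; a valid unit for magnetic field strength would be e.g. A/m.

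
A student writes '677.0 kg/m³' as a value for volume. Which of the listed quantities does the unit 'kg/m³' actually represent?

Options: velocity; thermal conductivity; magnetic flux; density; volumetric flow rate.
density

volume should have units dimensionally equivalent to m^3 (e.g. m³).
The given unit 'kg/m³' reduces to kg / m^3. Of the listed options, that is the dimensionality of density.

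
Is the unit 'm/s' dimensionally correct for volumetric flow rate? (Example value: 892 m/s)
No

volumetric flow rate has SI base units: m^3 / s
m/s does NOT reduce to m^3 / s; a valid unit for volumetric flow rate would be e.g. m³/s.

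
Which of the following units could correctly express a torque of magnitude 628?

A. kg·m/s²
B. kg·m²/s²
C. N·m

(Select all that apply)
B, C

torque has SI base units: kg * m^2 / s^2

Checking each option against kg * m^2 / s^2:
  A. kg·m/s²: ✗ does not match
  B. kg·m²/s²: ✓ matches
  C. N·m: ✓ matches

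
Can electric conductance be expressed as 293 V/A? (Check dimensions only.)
No

electric conductance has SI base units: A^2 * s^3 / (kg * m^2)
V/A does NOT reduce to A^2 * s^3 / (kg * m^2); a valid unit for electric conductance would be e.g. S.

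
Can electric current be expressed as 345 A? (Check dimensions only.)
Yes

electric current has SI base units: A
A reduces to the same SI base units, so it is a valid unit for electric current.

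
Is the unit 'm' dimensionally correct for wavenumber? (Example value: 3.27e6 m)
No

wavenumber has SI base units: 1 / m
m does NOT reduce to 1 / m; a valid unit for wavenumber would be e.g. 1/m.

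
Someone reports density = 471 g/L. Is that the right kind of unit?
Yes

density has SI base units: kg / m^3
g/L reduces to the same SI base units, so it is a valid unit for density.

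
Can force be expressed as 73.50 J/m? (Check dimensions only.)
Yes

force has SI base units: kg * m / s^2
J/m reduces to the same SI base units, so it is a valid unit for force.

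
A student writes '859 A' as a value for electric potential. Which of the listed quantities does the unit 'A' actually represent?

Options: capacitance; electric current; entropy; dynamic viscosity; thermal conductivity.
electric current

electric potential should have units dimensionally equivalent to kg * m^2 / (A * s^3) (e.g. V).
The given unit 'A' reduces to A. Of the listed options, that is the dimensionality of electric current.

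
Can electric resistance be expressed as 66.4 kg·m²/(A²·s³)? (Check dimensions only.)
Yes

electric resistance has SI base units: kg * m^2 / (A^2 * s^3)
kg·m²/(A²·s³) reduces to the same SI base units, so it is a valid unit for electric resistance.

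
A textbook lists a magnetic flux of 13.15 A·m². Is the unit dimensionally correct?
No

magnetic flux has SI base units: kg * m^2 / (A * s^2)
A·m² does NOT reduce to kg * m^2 / (A * s^2); a valid unit for magnetic flux would be e.g. Wb.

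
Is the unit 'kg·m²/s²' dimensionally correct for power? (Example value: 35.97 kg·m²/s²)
No

power has SI base units: kg * m^2 / s^3
kg·m²/s² does NOT reduce to kg * m^2 / s^3; a valid unit for power would be e.g. W.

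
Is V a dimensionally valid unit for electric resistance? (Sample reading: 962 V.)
No

electric resistance has SI base units: kg * m^2 / (A^2 * s^3)
V does NOT reduce to kg * m^2 / (A^2 * s^3); a valid unit for electric resistance would be e.g. Ω.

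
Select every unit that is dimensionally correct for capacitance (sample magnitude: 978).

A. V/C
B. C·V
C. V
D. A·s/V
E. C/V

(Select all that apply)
D, E

capacitance has SI base units: A^2 * s^4 / (kg * m^2)

Checking each option against A^2 * s^4 / (kg * m^2):
  A. V/C: ✗ does not match
  B. C·V: ✗ does not match
  C. V: ✗ does not match
  D. A·s/V: ✓ matches
  E. C/V: ✓ matches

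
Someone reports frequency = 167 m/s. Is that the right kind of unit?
No

frequency has SI base units: 1 / s
m/s does NOT reduce to 1 / s; a valid unit for frequency would be e.g. Hz.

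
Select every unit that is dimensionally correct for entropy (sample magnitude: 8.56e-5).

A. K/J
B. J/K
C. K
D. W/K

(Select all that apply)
B

entropy has SI base units: kg * m^2 / (s^2 * K)

Checking each option against kg * m^2 / (s^2 * K):
  A. K/J: ✗ does not match
  B. J/K: ✓ matches
  C. K: ✗ does not match
  D. W/K: ✗ does not match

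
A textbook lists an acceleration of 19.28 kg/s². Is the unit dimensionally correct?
No

acceleration has SI base units: m / s^2
kg/s² does NOT reduce to m / s^2; a valid unit for acceleration would be e.g. m/s².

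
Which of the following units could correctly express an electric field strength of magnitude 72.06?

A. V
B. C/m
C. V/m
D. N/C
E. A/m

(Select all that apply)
C, D

electric field strength has SI base units: kg * m / (A * s^3)

Checking each option against kg * m / (A * s^3):
  A. V: ✗ does not match
  B. C/m: ✗ does not match
  C. V/m: ✓ matches
  D. N/C: ✓ matches
  E. A/m: ✗ does not match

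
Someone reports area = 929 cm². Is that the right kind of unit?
Yes

area has SI base units: m^2
cm² reduces to the same SI base units, so it is a valid unit for area.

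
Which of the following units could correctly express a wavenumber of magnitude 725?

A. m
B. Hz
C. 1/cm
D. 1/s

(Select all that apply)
C

wavenumber has SI base units: 1 / m

Checking each option against 1 / m:
  A. m: ✗ does not match
  B. Hz: ✗ does not match
  C. 1/cm: ✓ matches
  D. 1/s: ✗ does not match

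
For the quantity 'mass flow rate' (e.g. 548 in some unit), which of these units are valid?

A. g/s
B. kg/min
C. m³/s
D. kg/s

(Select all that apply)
A, B, D

mass flow rate has SI base units: kg / s

Checking each option against kg / s:
  A. g/s: ✓ matches
  B. kg/min: ✓ matches
  C. m³/s: ✗ does not match
  D. kg/s: ✓ matches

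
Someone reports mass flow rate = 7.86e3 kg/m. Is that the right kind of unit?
No

mass flow rate has SI base units: kg / s
kg/m does NOT reduce to kg / s; a valid unit for mass flow rate would be e.g. kg/s.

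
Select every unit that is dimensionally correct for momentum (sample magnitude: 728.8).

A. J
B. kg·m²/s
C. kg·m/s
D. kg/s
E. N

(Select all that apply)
C

momentum has SI base units: kg * m / s

Checking each option against kg * m / s:
  A. J: ✗ does not match
  B. kg·m²/s: ✗ does not match
  C. kg·m/s: ✓ matches
  D. kg/s: ✗ does not match
  E. N: ✗ does not match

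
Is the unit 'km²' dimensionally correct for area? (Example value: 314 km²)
Yes

area has SI base units: m^2
km² reduces to the same SI base units, so it is a valid unit for area.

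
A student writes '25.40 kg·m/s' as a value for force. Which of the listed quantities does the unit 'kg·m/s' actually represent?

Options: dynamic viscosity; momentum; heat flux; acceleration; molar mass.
momentum

force should have units dimensionally equivalent to kg * m / s^2 (e.g. N).
The given unit 'kg·m/s' reduces to kg * m / s. Of the listed options, that is the dimensionality of momentum.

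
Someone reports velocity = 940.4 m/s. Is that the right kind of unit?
Yes

velocity has SI base units: m / s
m/s reduces to the same SI base units, so it is a valid unit for velocity.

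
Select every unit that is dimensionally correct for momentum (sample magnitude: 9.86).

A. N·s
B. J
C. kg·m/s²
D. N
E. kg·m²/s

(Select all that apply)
A

momentum has SI base units: kg * m / s

Checking each option against kg * m / s:
  A. N·s: ✓ matches
  B. J: ✗ does not match
  C. kg·m/s²: ✗ does not match
  D. N: ✗ does not match
  E. kg·m²/s: ✗ does not match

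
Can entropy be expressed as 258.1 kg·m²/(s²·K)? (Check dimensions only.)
Yes

entropy has SI base units: kg * m^2 / (s^2 * K)
kg·m²/(s²·K) reduces to the same SI base units, so it is a valid unit for entropy.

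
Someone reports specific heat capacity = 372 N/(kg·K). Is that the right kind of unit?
No

specific heat capacity has SI base units: m^2 / (s^2 * K)
N/(kg·K) does NOT reduce to m^2 / (s^2 * K); a valid unit for specific heat capacity would be e.g. J/(kg·K).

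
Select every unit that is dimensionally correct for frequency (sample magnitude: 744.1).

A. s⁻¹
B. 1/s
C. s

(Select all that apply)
A, B

frequency has SI base units: 1 / s

Checking each option against 1 / s:
  A. s⁻¹: ✓ matches
  B. 1/s: ✓ matches
  C. s: ✗ does not match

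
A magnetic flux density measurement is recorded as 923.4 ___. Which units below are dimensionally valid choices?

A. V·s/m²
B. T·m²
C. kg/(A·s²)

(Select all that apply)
A, C

magnetic flux density has SI base units: kg / (A * s^2)

Checking each option against kg / (A * s^2):
  A. V·s/m²: ✓ matches
  B. T·m²: ✗ does not match
  C. kg/(A·s²): ✓ matches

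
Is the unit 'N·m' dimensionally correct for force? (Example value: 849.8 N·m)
No

force has SI base units: kg * m / s^2
N·m does NOT reduce to kg * m / s^2; a valid unit for force would be e.g. N.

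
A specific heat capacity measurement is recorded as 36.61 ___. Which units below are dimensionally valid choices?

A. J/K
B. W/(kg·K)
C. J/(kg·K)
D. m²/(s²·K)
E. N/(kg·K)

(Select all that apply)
C, D

specific heat capacity has SI base units: m^2 / (s^2 * K)

Checking each option against m^2 / (s^2 * K):
  A. J/K: ✗ does not match
  B. W/(kg·K): ✗ does not match
  C. J/(kg·K): ✓ matches
  D. m²/(s²·K): ✓ matches
  E. N/(kg·K): ✗ does not match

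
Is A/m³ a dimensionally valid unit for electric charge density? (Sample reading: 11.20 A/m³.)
No

electric charge density has SI base units: A * s / m^3
A/m³ does NOT reduce to A * s / m^3; a valid unit for electric charge density would be e.g. C/m³.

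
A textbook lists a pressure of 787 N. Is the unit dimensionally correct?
No

pressure has SI base units: kg / (m * s^2)
N does NOT reduce to kg / (m * s^2); a valid unit for pressure would be e.g. Pa.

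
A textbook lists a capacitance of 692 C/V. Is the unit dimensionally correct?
Yes

capacitance has SI base units: A^2 * s^4 / (kg * m^2)
C/V reduces to the same SI base units, so it is a valid unit for capacitance.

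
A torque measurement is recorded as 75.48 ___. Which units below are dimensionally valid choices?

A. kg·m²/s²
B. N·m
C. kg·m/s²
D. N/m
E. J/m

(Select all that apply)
A, B

torque has SI base units: kg * m^2 / s^2

Checking each option against kg * m^2 / s^2:
  A. kg·m²/s²: ✓ matches
  B. N·m: ✓ matches
  C. kg·m/s²: ✗ does not match
  D. N/m: ✗ does not match
  E. J/m: ✗ does not match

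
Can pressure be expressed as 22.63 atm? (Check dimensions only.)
Yes

pressure has SI base units: kg / (m * s^2)
atm reduces to the same SI base units, so it is a valid unit for pressure.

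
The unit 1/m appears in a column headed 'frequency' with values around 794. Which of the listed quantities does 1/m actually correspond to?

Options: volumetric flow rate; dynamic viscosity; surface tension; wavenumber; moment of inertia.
wavenumber

frequency should have units dimensionally equivalent to 1 / s (e.g. Hz).
The given unit '1/m' reduces to 1 / m. Of the listed options, that is the dimensionality of wavenumber.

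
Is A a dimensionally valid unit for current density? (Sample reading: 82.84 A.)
No

current density has SI base units: A / m^2
A does NOT reduce to A / m^2; a valid unit for current density would be e.g. A/m².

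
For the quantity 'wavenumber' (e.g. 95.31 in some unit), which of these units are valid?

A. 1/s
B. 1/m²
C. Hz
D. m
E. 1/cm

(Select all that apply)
E

wavenumber has SI base units: 1 / m

Checking each option against 1 / m:
  A. 1/s: ✗ does not match
  B. 1/m²: ✗ does not match
  C. Hz: ✗ does not match
  D. m: ✗ does not match
  E. 1/cm: ✓ matches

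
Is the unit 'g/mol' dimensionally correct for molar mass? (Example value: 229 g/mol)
Yes

molar mass has SI base units: kg / mol
g/mol reduces to the same SI base units, so it is a valid unit for molar mass.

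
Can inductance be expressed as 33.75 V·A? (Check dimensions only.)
No

inductance has SI base units: kg * m^2 / (A^2 * s^2)
V·A does NOT reduce to kg * m^2 / (A^2 * s^2); a valid unit for inductance would be e.g. H.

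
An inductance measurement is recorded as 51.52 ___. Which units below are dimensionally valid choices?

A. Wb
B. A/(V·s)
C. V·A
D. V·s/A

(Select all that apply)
D

inductance has SI base units: kg * m^2 / (A^2 * s^2)

Checking each option against kg * m^2 / (A^2 * s^2):
  A. Wb: ✗ does not match
  B. A/(V·s): ✗ does not match
  C. V·A: ✗ does not match
  D. V·s/A: ✓ matches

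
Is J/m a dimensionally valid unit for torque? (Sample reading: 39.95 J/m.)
No

torque has SI base units: kg * m^2 / s^2
J/m does NOT reduce to kg * m^2 / s^2; a valid unit for torque would be e.g. N·m.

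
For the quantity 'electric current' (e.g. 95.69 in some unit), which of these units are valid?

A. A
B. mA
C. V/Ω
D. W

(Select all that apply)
A, B, C

electric current has SI base units: A

Checking each option against A:
  A. A: ✓ matches
  B. mA: ✓ matches
  C. V/Ω: ✓ matches
  D. W: ✗ does not match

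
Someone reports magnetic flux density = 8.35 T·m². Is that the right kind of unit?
No

magnetic flux density has SI base units: kg / (A * s^2)
T·m² does NOT reduce to kg / (A * s^2); a valid unit for magnetic flux density would be e.g. T.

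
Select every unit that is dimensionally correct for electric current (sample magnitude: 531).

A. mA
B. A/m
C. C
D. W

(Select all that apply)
A

electric current has SI base units: A

Checking each option against A:
  A. mA: ✓ matches
  B. A/m: ✗ does not match
  C. C: ✗ does not match
  D. W: ✗ does not match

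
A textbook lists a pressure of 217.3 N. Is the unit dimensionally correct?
No

pressure has SI base units: kg / (m * s^2)
N does NOT reduce to kg / (m * s^2); a valid unit for pressure would be e.g. Pa.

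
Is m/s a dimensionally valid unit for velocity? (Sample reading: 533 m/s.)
Yes

velocity has SI base units: m / s
m/s reduces to the same SI base units, so it is a valid unit for velocity.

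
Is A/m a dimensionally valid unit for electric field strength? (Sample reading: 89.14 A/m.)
No

electric field strength has SI base units: kg * m / (A * s^3)
A/m does NOT reduce to kg * m / (A * s^3); a valid unit for electric field strength would be e.g. V/m.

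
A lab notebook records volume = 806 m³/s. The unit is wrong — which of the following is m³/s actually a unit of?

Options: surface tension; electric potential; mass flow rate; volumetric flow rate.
volumetric flow rate

volume should have units dimensionally equivalent to m^3 (e.g. m³).
The given unit 'm³/s' reduces to m^3 / s. Of the listed options, that is the dimensionality of volumetric flow rate.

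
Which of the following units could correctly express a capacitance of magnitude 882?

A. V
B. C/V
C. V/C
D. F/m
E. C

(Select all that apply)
B

capacitance has SI base units: A^2 * s^4 / (kg * m^2)

Checking each option against A^2 * s^4 / (kg * m^2):
  A. V: ✗ does not match
  B. C/V: ✓ matches
  C. V/C: ✗ does not match
  D. F/m: ✗ does not match
  E. C: ✗ does not match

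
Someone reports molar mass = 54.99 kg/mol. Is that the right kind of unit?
Yes

molar mass has SI base units: kg / mol
kg/mol reduces to the same SI base units, so it is a valid unit for molar mass.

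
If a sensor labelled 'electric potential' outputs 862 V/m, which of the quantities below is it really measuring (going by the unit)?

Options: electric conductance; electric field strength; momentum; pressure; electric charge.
electric field strength

electric potential should have units dimensionally equivalent to kg * m^2 / (A * s^3) (e.g. V).
The given unit 'V/m' reduces to kg * m / (A * s^3). Of the listed options, that is the dimensionality of electric field strength.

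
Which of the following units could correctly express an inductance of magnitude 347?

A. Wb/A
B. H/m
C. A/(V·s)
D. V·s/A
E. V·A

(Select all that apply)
A, D

inductance has SI base units: kg * m^2 / (A^2 * s^2)

Checking each option against kg * m^2 / (A^2 * s^2):
  A. Wb/A: ✓ matches
  B. H/m: ✗ does not match
  C. A/(V·s): ✗ does not match
  D. V·s/A: ✓ matches
  E. V·A: ✗ does not match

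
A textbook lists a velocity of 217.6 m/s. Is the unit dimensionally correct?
Yes

velocity has SI base units: m / s
m/s reduces to the same SI base units, so it is a valid unit for velocity.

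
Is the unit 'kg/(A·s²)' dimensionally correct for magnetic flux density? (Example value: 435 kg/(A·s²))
Yes

magnetic flux density has SI base units: kg / (A * s^2)
kg/(A·s²) reduces to the same SI base units, so it is a valid unit for magnetic flux density.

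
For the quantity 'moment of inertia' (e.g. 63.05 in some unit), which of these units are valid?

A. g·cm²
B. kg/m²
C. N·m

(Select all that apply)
A

moment of inertia has SI base units: kg * m^2

Checking each option against kg * m^2:
  A. g·cm²: ✓ matches
  B. kg/m²: ✗ does not match
  C. N·m: ✗ does not match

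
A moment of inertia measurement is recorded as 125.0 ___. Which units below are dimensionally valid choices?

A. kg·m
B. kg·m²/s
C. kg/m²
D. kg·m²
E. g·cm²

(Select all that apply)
D, E

moment of inertia has SI base units: kg * m^2

Checking each option against kg * m^2:
  A. kg·m: ✗ does not match
  B. kg·m²/s: ✗ does not match
  C. kg/m²: ✗ does not match
  D. kg·m²: ✓ matches
  E. g·cm²: ✓ matches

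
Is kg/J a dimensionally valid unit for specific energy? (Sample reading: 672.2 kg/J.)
No

specific energy has SI base units: m^2 / s^2
kg/J does NOT reduce to m^2 / s^2; a valid unit for specific energy would be e.g. J/kg.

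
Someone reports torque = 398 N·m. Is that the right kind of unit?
Yes

torque has SI base units: kg * m^2 / s^2
N·m reduces to the same SI base units, so it is a valid unit for torque.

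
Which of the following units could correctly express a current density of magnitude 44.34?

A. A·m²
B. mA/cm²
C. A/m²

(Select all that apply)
B, C

current density has SI base units: A / m^2

Checking each option against A / m^2:
  A. A·m²: ✗ does not match
  B. mA/cm²: ✓ matches
  C. A/m²: ✓ matches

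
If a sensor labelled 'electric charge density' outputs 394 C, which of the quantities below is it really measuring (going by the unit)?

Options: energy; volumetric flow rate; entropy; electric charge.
electric charge

electric charge density should have units dimensionally equivalent to A * s / m^3 (e.g. C/m³).
The given unit 'C' reduces to A * s. Of the listed options, that is the dimensionality of electric charge.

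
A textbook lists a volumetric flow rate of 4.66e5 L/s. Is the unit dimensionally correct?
Yes

volumetric flow rate has SI base units: m^3 / s
L/s reduces to the same SI base units, so it is a valid unit for volumetric flow rate.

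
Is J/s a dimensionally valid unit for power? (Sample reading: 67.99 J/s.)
Yes

power has SI base units: kg * m^2 / s^3
J/s reduces to the same SI base units, so it is a valid unit for power.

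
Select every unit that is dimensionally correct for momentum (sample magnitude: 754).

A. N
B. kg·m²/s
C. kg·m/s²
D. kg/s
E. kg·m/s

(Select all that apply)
E

momentum has SI base units: kg * m / s

Checking each option against kg * m / s:
  A. N: ✗ does not match
  B. kg·m²/s: ✗ does not match
  C. kg·m/s²: ✗ does not match
  D. kg/s: ✗ does not match
  E. kg·m/s: ✓ matches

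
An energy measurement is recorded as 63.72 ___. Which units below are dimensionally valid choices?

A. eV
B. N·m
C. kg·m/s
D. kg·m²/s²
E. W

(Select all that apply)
A, B, D

energy has SI base units: kg * m^2 / s^2

Checking each option against kg * m^2 / s^2:
  A. eV: ✓ matches
  B. N·m: ✓ matches
  C. kg·m/s: ✗ does not match
  D. kg·m²/s²: ✓ matches
  E. W: ✗ does not match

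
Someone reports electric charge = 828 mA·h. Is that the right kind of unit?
Yes

electric charge has SI base units: A * s
mA·h reduces to the same SI base units, so it is a valid unit for electric charge.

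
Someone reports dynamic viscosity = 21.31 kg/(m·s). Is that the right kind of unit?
Yes

dynamic viscosity has SI base units: kg / (m * s)
kg/(m·s) reduces to the same SI base units, so it is a valid unit for dynamic viscosity.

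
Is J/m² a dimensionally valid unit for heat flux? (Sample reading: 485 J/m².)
No

heat flux has SI base units: kg / s^3
J/m² does NOT reduce to kg / s^3; a valid unit for heat flux would be e.g. W/m².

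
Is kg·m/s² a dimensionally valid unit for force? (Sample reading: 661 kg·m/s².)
Yes

force has SI base units: kg * m / s^2
kg·m/s² reduces to the same SI base units, so it is a valid unit for force.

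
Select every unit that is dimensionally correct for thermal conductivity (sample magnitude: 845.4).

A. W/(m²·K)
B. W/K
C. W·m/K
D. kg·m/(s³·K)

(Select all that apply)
D

thermal conductivity has SI base units: kg * m / (s^3 * K)

Checking each option against kg * m / (s^3 * K):
  A. W/(m²·K): ✗ does not match
  B. W/K: ✗ does not match
  C. W·m/K: ✗ does not match
  D. kg·m/(s³·K): ✓ matches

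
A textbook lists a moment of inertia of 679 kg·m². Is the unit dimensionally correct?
Yes

moment of inertia has SI base units: kg * m^2
kg·m² reduces to the same SI base units, so it is a valid unit for moment of inertia.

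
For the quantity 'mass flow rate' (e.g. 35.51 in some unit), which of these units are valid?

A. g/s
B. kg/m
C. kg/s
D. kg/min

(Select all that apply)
A, C, D

mass flow rate has SI base units: kg / s

Checking each option against kg / s:
  A. g/s: ✓ matches
  B. kg/m: ✗ does not match
  C. kg/s: ✓ matches
  D. kg/min: ✓ matches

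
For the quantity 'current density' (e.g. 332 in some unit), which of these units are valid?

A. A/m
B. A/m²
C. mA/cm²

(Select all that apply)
B, C

current density has SI base units: A / m^2

Checking each option against A / m^2:
  A. A/m: ✗ does not match
  B. A/m²: ✓ matches
  C. mA/cm²: ✓ matches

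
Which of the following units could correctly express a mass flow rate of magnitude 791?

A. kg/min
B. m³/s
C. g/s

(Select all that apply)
A, C

mass flow rate has SI base units: kg / s

Checking each option against kg / s:
  A. kg/min: ✓ matches
  B. m³/s: ✗ does not match
  C. g/s: ✓ matches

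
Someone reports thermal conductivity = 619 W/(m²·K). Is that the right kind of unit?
No

thermal conductivity has SI base units: kg * m / (s^3 * K)
W/(m²·K) does NOT reduce to kg * m / (s^3 * K); a valid unit for thermal conductivity would be e.g. W/(m·K).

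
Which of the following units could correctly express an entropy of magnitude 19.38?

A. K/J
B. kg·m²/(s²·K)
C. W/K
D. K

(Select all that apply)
B

entropy has SI base units: kg * m^2 / (s^2 * K)

Checking each option against kg * m^2 / (s^2 * K):
  A. K/J: ✗ does not match
  B. kg·m²/(s²·K): ✓ matches
  C. W/K: ✗ does not match
  D. K: ✗ does not match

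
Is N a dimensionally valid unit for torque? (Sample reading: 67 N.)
No

torque has SI base units: kg * m^2 / s^2
N does NOT reduce to kg * m^2 / s^2; a valid unit for torque would be e.g. N·m.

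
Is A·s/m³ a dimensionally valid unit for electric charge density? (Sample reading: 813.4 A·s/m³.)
Yes

electric charge density has SI base units: A * s / m^3
A·s/m³ reduces to the same SI base units, so it is a valid unit for electric charge density.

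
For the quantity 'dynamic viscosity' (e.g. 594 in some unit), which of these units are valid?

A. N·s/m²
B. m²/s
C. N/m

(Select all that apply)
A

dynamic viscosity has SI base units: kg / (m * s)

Checking each option against kg / (m * s):
  A. N·s/m²: ✓ matches
  B. m²/s: ✗ does not match
  C. N/m: ✗ does not match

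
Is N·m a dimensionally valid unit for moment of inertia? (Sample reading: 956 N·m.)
No

moment of inertia has SI base units: kg * m^2
N·m does NOT reduce to kg * m^2; a valid unit for moment of inertia would be e.g. kg·m².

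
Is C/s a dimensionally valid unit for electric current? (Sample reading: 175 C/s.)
Yes

electric current has SI base units: A
C/s reduces to the same SI base units, so it is a valid unit for electric current.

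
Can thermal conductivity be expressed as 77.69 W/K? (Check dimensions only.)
No

thermal conductivity has SI base units: kg * m / (s^3 * K)
W/K does NOT reduce to kg * m / (s^3 * K); a valid unit for thermal conductivity would be e.g. W/(m·K).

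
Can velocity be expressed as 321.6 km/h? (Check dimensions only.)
Yes

velocity has SI base units: m / s
km/h reduces to the same SI base units, so it is a valid unit for velocity.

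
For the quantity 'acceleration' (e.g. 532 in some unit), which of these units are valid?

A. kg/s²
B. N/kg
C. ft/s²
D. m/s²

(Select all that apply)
B, C, D

acceleration has SI base units: m / s^2

Checking each option against m / s^2:
  A. kg/s²: ✗ does not match
  B. N/kg: ✓ matches
  C. ft/s²: ✓ matches
  D. m/s²: ✓ matches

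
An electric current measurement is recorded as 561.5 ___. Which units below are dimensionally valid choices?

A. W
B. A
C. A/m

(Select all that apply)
B

electric current has SI base units: A

Checking each option against A:
  A. W: ✗ does not match
  B. A: ✓ matches
  C. A/m: ✗ does not match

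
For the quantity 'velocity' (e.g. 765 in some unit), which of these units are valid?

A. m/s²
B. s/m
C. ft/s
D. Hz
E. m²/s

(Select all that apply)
C

velocity has SI base units: m / s

Checking each option against m / s:
  A. m/s²: ✗ does not match
  B. s/m: ✗ does not match
  C. ft/s: ✓ matches
  D. Hz: ✗ does not match
  E. m²/s: ✗ does not match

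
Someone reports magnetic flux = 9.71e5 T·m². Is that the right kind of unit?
Yes

magnetic flux has SI base units: kg * m^2 / (A * s^2)
T·m² reduces to the same SI base units, so it is a valid unit for magnetic flux.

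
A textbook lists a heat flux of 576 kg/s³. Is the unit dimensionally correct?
Yes

heat flux has SI base units: kg / s^3
kg/s³ reduces to the same SI base units, so it is a valid unit for heat flux.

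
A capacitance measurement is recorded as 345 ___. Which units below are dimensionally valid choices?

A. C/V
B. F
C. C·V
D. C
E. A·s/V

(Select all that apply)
A, B, E

capacitance has SI base units: A^2 * s^4 / (kg * m^2)

Checking each option against A^2 * s^4 / (kg * m^2):
  A. C/V: ✓ matches
  B. F: ✓ matches
  C. C·V: ✗ does not match
  D. C: ✗ does not match
  E. A·s/V: ✓ matches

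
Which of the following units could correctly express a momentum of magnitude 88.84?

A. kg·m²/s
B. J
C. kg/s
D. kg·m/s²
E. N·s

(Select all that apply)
E

momentum has SI base units: kg * m / s

Checking each option against kg * m / s:
  A. kg·m²/s: ✗ does not match
  B. J: ✗ does not match
  C. kg/s: ✗ does not match
  D. kg·m/s²: ✗ does not match
  E. N·s: ✓ matches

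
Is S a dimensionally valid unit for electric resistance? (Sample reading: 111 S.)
No

electric resistance has SI base units: kg * m^2 / (A^2 * s^3)
S does NOT reduce to kg * m^2 / (A^2 * s^3); a valid unit for electric resistance would be e.g. Ω.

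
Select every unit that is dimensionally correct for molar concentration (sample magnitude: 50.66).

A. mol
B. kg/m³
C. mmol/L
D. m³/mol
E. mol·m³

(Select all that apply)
C

molar concentration has SI base units: mol / m^3

Checking each option against mol / m^3:
  A. mol: ✗ does not match
  B. kg/m³: ✗ does not match
  C. mmol/L: ✓ matches
  D. m³/mol: ✗ does not match
  E. mol·m³: ✗ does not match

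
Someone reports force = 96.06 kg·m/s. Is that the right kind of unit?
No

force has SI base units: kg * m / s^2
kg·m/s does NOT reduce to kg * m / s^2; a valid unit for force would be e.g. N.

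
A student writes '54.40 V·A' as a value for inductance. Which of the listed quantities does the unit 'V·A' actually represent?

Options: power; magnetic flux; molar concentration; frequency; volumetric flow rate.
power

inductance should have units dimensionally equivalent to kg * m^2 / (A^2 * s^2) (e.g. H).
The given unit 'V·A' reduces to kg * m^2 / s^3. Of the listed options, that is the dimensionality of power.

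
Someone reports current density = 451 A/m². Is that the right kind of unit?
Yes

current density has SI base units: A / m^2
A/m² reduces to the same SI base units, so it is a valid unit for current density.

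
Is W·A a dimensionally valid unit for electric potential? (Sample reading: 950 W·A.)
No

electric potential has SI base units: kg * m^2 / (A * s^3)
W·A does NOT reduce to kg * m^2 / (A * s^3); a valid unit for electric potential would be e.g. V.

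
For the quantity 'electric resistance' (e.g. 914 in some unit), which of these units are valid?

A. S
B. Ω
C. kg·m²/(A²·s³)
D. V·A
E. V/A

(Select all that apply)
B, C, E

electric resistance has SI base units: kg * m^2 / (A^2 * s^3)

Checking each option against kg * m^2 / (A^2 * s^3):
  A. S: ✗ does not match
  B. Ω: ✓ matches
  C. kg·m²/(A²·s³): ✓ matches
  D. V·A: ✗ does not match
  E. V/A: ✓ matches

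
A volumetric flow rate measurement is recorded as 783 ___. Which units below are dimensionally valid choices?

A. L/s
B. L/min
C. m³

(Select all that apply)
A, B

volumetric flow rate has SI base units: m^3 / s

Checking each option against m^3 / s:
  A. L/s: ✓ matches
  B. L/min: ✓ matches
  C. m³: ✗ does not match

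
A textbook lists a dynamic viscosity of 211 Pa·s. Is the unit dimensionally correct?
Yes

dynamic viscosity has SI base units: kg / (m * s)
Pa·s reduces to the same SI base units, so it is a valid unit for dynamic viscosity.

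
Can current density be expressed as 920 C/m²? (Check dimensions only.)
No

current density has SI base units: A / m^2
C/m² does NOT reduce to A / m^2; a valid unit for current density would be e.g. A/m².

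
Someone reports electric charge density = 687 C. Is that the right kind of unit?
No

electric charge density has SI base units: A * s / m^3
C does NOT reduce to A * s / m^3; a valid unit for electric charge density would be e.g. C/m³.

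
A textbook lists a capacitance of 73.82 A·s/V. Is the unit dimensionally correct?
Yes

capacitance has SI base units: A^2 * s^4 / (kg * m^2)
A·s/V reduces to the same SI base units, so it is a valid unit for capacitance.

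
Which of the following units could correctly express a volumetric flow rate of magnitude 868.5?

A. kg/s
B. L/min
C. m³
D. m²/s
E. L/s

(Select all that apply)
B, E

volumetric flow rate has SI base units: m^3 / s

Checking each option against m^3 / s:
  A. kg/s: ✗ does not match
  B. L/min: ✓ matches
  C. m³: ✗ does not match
  D. m²/s: ✗ does not match
  E. L/s: ✓ matches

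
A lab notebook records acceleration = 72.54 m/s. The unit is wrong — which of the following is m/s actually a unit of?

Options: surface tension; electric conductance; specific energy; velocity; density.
velocity

acceleration should have units dimensionally equivalent to m / s^2 (e.g. m/s²).
The given unit 'm/s' reduces to m / s. Of the listed options, that is the dimensionality of velocity.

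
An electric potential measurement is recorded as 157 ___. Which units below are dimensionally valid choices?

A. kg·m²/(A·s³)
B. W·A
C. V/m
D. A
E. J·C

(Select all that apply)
A

electric potential has SI base units: kg * m^2 / (A * s^3)

Checking each option against kg * m^2 / (A * s^3):
  A. kg·m²/(A·s³): ✓ matches
  B. W·A: ✗ does not match
  C. V/m: ✗ does not match
  D. A: ✗ does not match
  E. J·C: ✗ does not match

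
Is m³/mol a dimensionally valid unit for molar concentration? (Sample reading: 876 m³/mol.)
No

molar concentration has SI base units: mol / m^3
m³/mol does NOT reduce to mol / m^3; a valid unit for molar concentration would be e.g. mol/m³.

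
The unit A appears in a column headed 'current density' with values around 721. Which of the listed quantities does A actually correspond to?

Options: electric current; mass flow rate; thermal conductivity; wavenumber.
electric current

current density should have units dimensionally equivalent to A / m^2 (e.g. A/m²).
The given unit 'A' reduces to A. Of the listed options, that is the dimensionality of electric current.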